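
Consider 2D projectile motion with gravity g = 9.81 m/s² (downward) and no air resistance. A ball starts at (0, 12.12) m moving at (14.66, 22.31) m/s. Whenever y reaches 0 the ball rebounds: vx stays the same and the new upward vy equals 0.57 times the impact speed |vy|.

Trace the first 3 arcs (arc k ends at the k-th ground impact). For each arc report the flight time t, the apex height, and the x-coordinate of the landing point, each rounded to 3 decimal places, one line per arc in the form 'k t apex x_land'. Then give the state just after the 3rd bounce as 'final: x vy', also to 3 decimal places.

Arc 1: start y=12.120, vy=22.310 → t=5.039, apex=37.489, x_land=73.869, impact vy=-27.121
  bounce: vy ← 0.57·27.121 = 15.459
Arc 2: start y=0.000, vy=15.459 → t=3.152, apex=12.180, x_land=120.072, impact vy=-15.459
  bounce: vy ← 0.57·15.459 = 8.812
Arc 3: start y=0.000, vy=8.812 → t=1.796, apex=3.957, x_land=146.408, impact vy=-8.812
  bounce: vy ← 0.57·8.812 = 5.023

1 5.039 37.489 73.869
2 3.152 12.180 120.072
3 1.796 3.957 146.408
final: 146.408 5.023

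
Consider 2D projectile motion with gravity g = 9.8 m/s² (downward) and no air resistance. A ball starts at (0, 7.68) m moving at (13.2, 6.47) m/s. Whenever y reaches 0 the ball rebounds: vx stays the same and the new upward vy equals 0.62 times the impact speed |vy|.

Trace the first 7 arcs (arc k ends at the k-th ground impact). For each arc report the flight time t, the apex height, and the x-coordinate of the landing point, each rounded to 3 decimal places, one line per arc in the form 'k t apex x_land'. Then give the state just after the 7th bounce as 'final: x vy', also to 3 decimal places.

1 2.076 9.816 27.397
2 1.755 3.773 50.564
3 1.088 1.450 64.927
4 0.675 0.558 73.832
5 0.418 0.214 79.353
6 0.259 0.082 82.777
7 0.161 0.032 84.899
final: 84.899 0.488

Arc 1: start y=7.680, vy=6.470 → t=2.076, apex=9.816, x_land=27.397, impact vy=-13.870
  bounce: vy ← 0.62·13.870 = 8.600
Arc 2: start y=0.000, vy=8.600 → t=1.755, apex=3.773, x_land=50.564, impact vy=-8.600
  bounce: vy ← 0.62·8.600 = 5.332
Arc 3: start y=0.000, vy=5.332 → t=1.088, apex=1.450, x_land=64.927, impact vy=-5.332
  bounce: vy ← 0.62·5.332 = 3.306
Arc 4: start y=0.000, vy=3.306 → t=0.675, apex=0.558, x_land=73.832, impact vy=-3.306
  bounce: vy ← 0.62·3.306 = 2.050
Arc 5: start y=0.000, vy=2.050 → t=0.418, apex=0.214, x_land=79.353, impact vy=-2.050
  bounce: vy ← 0.62·2.050 = 1.271
Arc 6: start y=0.000, vy=1.271 → t=0.259, apex=0.082, x_land=82.777, impact vy=-1.271
  bounce: vy ← 0.62·1.271 = 0.788
Arc 7: start y=0.000, vy=0.788 → t=0.161, apex=0.032, x_land=84.899, impact vy=-0.788
  bounce: vy ← 0.62·0.788 = 0.488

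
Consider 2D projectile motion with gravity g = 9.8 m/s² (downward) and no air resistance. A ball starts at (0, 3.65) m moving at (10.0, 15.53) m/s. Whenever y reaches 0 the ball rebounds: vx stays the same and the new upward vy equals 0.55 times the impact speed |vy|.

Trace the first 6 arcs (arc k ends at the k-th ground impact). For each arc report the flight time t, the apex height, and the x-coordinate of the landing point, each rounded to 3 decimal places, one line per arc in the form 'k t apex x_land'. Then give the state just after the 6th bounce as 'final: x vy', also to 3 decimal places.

Arc 1: start y=3.650, vy=15.530 → t=3.389, apex=15.955, x_land=33.892, impact vy=-17.684
  bounce: vy ← 0.55·17.684 = 9.726
Arc 2: start y=0.000, vy=9.726 → t=1.985, apex=4.826, x_land=53.741, impact vy=-9.726
  bounce: vy ← 0.55·9.726 = 5.349
Arc 3: start y=0.000, vy=5.349 → t=1.092, apex=1.460, x_land=64.658, impact vy=-5.349
  bounce: vy ← 0.55·5.349 = 2.942
Arc 4: start y=0.000, vy=2.942 → t=0.600, apex=0.442, x_land=70.663, impact vy=-2.942
  bounce: vy ← 0.55·2.942 = 1.618
Arc 5: start y=0.000, vy=1.618 → t=0.330, apex=0.134, x_land=73.965, impact vy=-1.618
  bounce: vy ← 0.55·1.618 = 0.890
Arc 6: start y=0.000, vy=0.890 → t=0.182, apex=0.040, x_land=75.781, impact vy=-0.890
  bounce: vy ← 0.55·0.890 = 0.490

1 3.389 15.955 33.892
2 1.985 4.826 53.741
3 1.092 1.460 64.658
4 0.600 0.442 70.663
5 0.330 0.134 73.965
6 0.182 0.040 75.781
final: 75.781 0.490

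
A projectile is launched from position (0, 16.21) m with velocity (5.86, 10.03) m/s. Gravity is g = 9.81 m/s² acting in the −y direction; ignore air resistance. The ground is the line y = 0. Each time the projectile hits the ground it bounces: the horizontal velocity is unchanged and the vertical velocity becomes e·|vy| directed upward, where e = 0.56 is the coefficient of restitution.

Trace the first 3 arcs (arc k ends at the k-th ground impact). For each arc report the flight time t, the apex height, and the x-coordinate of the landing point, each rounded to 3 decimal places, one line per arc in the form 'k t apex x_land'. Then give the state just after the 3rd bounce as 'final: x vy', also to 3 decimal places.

Arc 1: start y=16.210, vy=10.030 → t=3.108, apex=21.337, x_land=18.214, impact vy=-20.461
  bounce: vy ← 0.56·20.461 = 11.458
Arc 2: start y=0.000, vy=11.458 → t=2.336, apex=6.691, x_land=31.902, impact vy=-11.458
  bounce: vy ← 0.56·11.458 = 6.416
Arc 3: start y=0.000, vy=6.416 → t=1.308, apex=2.098, x_land=39.568, impact vy=-6.416
  bounce: vy ← 0.56·6.416 = 3.593

1 3.108 21.337 18.214
2 2.336 6.691 31.902
3 1.308 2.098 39.568
final: 39.568 3.593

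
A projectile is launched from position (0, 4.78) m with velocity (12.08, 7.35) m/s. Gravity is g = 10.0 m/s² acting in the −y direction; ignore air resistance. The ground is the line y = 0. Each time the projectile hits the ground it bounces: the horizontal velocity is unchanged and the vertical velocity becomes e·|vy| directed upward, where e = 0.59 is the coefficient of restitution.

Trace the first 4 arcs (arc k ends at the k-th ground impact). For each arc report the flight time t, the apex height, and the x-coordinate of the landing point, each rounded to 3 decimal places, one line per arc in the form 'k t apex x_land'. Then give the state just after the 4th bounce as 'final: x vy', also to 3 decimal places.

1 1.958 7.481 23.655
2 1.443 2.604 41.091
3 0.852 0.907 51.378
4 0.502 0.316 57.448
final: 57.448 1.482

Arc 1: start y=4.780, vy=7.350 → t=1.958, apex=7.481, x_land=23.655, impact vy=-12.232
  bounce: vy ← 0.59·12.232 = 7.217
Arc 2: start y=0.000, vy=7.217 → t=1.443, apex=2.604, x_land=41.091, impact vy=-7.217
  bounce: vy ← 0.59·7.217 = 4.258
Arc 3: start y=0.000, vy=4.258 → t=0.852, apex=0.907, x_land=51.378, impact vy=-4.258
  bounce: vy ← 0.59·4.258 = 2.512
Arc 4: start y=0.000, vy=2.512 → t=0.502, apex=0.316, x_land=57.448, impact vy=-2.512
  bounce: vy ← 0.59·2.512 = 1.482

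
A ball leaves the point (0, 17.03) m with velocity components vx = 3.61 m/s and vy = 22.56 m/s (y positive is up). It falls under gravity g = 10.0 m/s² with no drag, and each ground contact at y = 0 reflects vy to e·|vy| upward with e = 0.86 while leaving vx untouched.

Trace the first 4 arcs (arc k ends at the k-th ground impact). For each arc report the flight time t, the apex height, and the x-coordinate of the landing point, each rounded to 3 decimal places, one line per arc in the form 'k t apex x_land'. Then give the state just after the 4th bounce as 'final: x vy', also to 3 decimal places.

Arc 1: start y=17.030, vy=22.560 → t=5.171, apex=42.478, x_land=18.666, impact vy=-29.147
  bounce: vy ← 0.86·29.147 = 25.067
Arc 2: start y=0.000, vy=25.067 → t=5.013, apex=31.416, x_land=36.764, impact vy=-25.067
  bounce: vy ← 0.86·25.067 = 21.557
Arc 3: start y=0.000, vy=21.557 → t=4.311, apex=23.236, x_land=52.329, impact vy=-21.557
  bounce: vy ← 0.86·21.557 = 18.539
Arc 4: start y=0.000, vy=18.539 → t=3.708, apex=17.185, x_land=65.714, impact vy=-18.539
  bounce: vy ← 0.86·18.539 = 15.944

1 5.171 42.478 18.666
2 5.013 31.416 36.764
3 4.311 23.236 52.329
4 3.708 17.185 65.714
final: 65.714 15.944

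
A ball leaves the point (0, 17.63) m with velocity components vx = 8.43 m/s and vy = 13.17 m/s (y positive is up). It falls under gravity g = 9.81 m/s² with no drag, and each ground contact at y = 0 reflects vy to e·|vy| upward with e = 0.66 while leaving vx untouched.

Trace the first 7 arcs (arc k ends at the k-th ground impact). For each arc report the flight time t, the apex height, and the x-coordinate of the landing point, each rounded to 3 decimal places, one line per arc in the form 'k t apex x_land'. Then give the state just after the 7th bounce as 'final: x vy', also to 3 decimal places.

1 3.666 26.470 30.901
2 3.066 11.531 56.751
3 2.024 5.023 73.812
4 1.336 2.188 85.072
5 0.882 0.953 92.504
6 0.582 0.415 97.409
7 0.384 0.181 100.646
final: 100.646 1.243

Arc 1: start y=17.630, vy=13.170 → t=3.666, apex=26.470, x_land=30.901, impact vy=-22.789
  bounce: vy ← 0.66·22.789 = 15.041
Arc 2: start y=0.000, vy=15.041 → t=3.066, apex=11.531, x_land=56.751, impact vy=-15.041
  bounce: vy ← 0.66·15.041 = 9.927
Arc 3: start y=0.000, vy=9.927 → t=2.024, apex=5.023, x_land=73.812, impact vy=-9.927
  bounce: vy ← 0.66·9.927 = 6.552
Arc 4: start y=0.000, vy=6.552 → t=1.336, apex=2.188, x_land=85.072, impact vy=-6.552
  bounce: vy ← 0.66·6.552 = 4.324
Arc 5: start y=0.000, vy=4.324 → t=0.882, apex=0.953, x_land=92.504, impact vy=-4.324
  bounce: vy ← 0.66·4.324 = 2.854
Arc 6: start y=0.000, vy=2.854 → t=0.582, apex=0.415, x_land=97.409, impact vy=-2.854
  bounce: vy ← 0.66·2.854 = 1.884
Arc 7: start y=0.000, vy=1.884 → t=0.384, apex=0.181, x_land=100.646, impact vy=-1.884
  bounce: vy ← 0.66·1.884 = 1.243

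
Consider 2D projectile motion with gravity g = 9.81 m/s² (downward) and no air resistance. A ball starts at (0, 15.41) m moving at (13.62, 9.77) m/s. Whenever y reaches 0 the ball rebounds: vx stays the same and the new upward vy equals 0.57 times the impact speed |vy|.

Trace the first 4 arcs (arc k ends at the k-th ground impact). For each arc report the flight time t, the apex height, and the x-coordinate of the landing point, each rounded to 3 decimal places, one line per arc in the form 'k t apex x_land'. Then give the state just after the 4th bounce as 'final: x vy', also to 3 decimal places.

1 3.029 20.275 41.255
2 2.318 6.587 72.823
3 1.321 2.140 90.817
4 0.753 0.695 101.073
final: 101.073 2.105

Arc 1: start y=15.410, vy=9.770 → t=3.029, apex=20.275, x_land=41.255, impact vy=-19.945
  bounce: vy ← 0.57·19.945 = 11.369
Arc 2: start y=0.000, vy=11.369 → t=2.318, apex=6.587, x_land=72.823, impact vy=-11.369
  bounce: vy ← 0.57·11.369 = 6.480
Arc 3: start y=0.000, vy=6.480 → t=1.321, apex=2.140, x_land=90.817, impact vy=-6.480
  bounce: vy ← 0.57·6.480 = 3.694
Arc 4: start y=0.000, vy=3.694 → t=0.753, apex=0.695, x_land=101.073, impact vy=-3.694
  bounce: vy ← 0.57·3.694 = 2.105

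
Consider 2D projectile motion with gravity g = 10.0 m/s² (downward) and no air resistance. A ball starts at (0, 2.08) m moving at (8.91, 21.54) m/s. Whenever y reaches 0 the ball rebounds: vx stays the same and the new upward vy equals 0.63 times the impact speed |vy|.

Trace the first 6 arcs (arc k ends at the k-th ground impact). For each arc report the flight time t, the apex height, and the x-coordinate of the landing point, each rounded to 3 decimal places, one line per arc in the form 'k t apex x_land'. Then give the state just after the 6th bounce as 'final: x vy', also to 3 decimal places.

1 4.402 25.279 39.226
2 2.833 10.033 64.469
3 1.785 3.982 80.372
4 1.124 1.581 90.391
5 0.708 0.627 96.703
6 0.446 0.249 100.680
final: 100.680 1.406

Arc 1: start y=2.080, vy=21.540 → t=4.402, apex=25.279, x_land=39.226, impact vy=-22.485
  bounce: vy ← 0.63·22.485 = 14.165
Arc 2: start y=0.000, vy=14.165 → t=2.833, apex=10.033, x_land=64.469, impact vy=-14.165
  bounce: vy ← 0.63·14.165 = 8.924
Arc 3: start y=0.000, vy=8.924 → t=1.785, apex=3.982, x_land=80.372, impact vy=-8.924
  bounce: vy ← 0.63·8.924 = 5.622
Arc 4: start y=0.000, vy=5.622 → t=1.124, apex=1.581, x_land=90.391, impact vy=-5.622
  bounce: vy ← 0.63·5.622 = 3.542
Arc 5: start y=0.000, vy=3.542 → t=0.708, apex=0.627, x_land=96.703, impact vy=-3.542
  bounce: vy ← 0.63·3.542 = 2.231
Arc 6: start y=0.000, vy=2.231 → t=0.446, apex=0.249, x_land=100.680, impact vy=-2.231
  bounce: vy ← 0.63·2.231 = 1.406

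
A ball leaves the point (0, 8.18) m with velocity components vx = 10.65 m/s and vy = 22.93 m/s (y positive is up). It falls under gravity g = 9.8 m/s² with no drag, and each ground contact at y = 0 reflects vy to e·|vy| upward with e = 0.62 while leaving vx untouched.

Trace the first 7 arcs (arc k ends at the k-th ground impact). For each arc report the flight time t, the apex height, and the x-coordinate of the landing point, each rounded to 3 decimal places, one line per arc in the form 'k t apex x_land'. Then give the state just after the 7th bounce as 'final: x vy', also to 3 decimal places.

1 5.013 35.006 53.384
2 3.314 13.456 88.682
3 2.055 5.173 110.566
4 1.274 1.988 124.135
5 0.790 0.764 132.547
6 0.490 0.294 137.763
7 0.304 0.113 140.996
final: 140.996 0.922

Arc 1: start y=8.180, vy=22.930 → t=5.013, apex=35.006, x_land=53.384, impact vy=-26.194
  bounce: vy ← 0.62·26.194 = 16.240
Arc 2: start y=0.000, vy=16.240 → t=3.314, apex=13.456, x_land=88.682, impact vy=-16.240
  bounce: vy ← 0.62·16.240 = 10.069
Arc 3: start y=0.000, vy=10.069 → t=2.055, apex=5.173, x_land=110.566, impact vy=-10.069
  bounce: vy ← 0.62·10.069 = 6.243
Arc 4: start y=0.000, vy=6.243 → t=1.274, apex=1.988, x_land=124.135, impact vy=-6.243
  bounce: vy ← 0.62·6.243 = 3.870
Arc 5: start y=0.000, vy=3.870 → t=0.790, apex=0.764, x_land=132.547, impact vy=-3.870
  bounce: vy ← 0.62·3.870 = 2.400
Arc 6: start y=0.000, vy=2.400 → t=0.490, apex=0.294, x_land=137.763, impact vy=-2.400
  bounce: vy ← 0.62·2.400 = 1.488
Arc 7: start y=0.000, vy=1.488 → t=0.304, apex=0.113, x_land=140.996, impact vy=-1.488
  bounce: vy ← 0.62·1.488 = 0.922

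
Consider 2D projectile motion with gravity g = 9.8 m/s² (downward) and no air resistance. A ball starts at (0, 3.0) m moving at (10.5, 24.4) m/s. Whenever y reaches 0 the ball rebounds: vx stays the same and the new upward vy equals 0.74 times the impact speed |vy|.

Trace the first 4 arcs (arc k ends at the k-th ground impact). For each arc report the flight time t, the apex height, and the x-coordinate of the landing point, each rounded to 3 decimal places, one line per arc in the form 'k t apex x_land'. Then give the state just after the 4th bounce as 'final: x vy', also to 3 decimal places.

1 5.100 33.376 53.546
2 3.863 18.276 94.103
3 2.858 10.008 124.116
4 2.115 5.480 146.325
final: 146.325 7.670

Arc 1: start y=3.000, vy=24.400 → t=5.100, apex=33.376, x_land=53.546, impact vy=-25.577
  bounce: vy ← 0.74·25.577 = 18.927
Arc 2: start y=0.000, vy=18.927 → t=3.863, apex=18.276, x_land=94.103, impact vy=-18.927
  bounce: vy ← 0.74·18.927 = 14.006
Arc 3: start y=0.000, vy=14.006 → t=2.858, apex=10.008, x_land=124.116, impact vy=-14.006
  bounce: vy ← 0.74·14.006 = 10.364
Arc 4: start y=0.000, vy=10.364 → t=2.115, apex=5.480, x_land=146.325, impact vy=-10.364
  bounce: vy ← 0.74·10.364 = 7.670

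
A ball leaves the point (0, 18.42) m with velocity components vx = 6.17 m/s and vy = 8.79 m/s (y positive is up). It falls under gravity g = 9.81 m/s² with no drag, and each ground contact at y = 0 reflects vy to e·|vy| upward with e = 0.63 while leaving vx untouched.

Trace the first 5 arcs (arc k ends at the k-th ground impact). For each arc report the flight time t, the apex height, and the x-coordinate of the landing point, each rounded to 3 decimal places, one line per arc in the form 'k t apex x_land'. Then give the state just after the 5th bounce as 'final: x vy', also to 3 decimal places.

1 3.031 22.358 18.701
2 2.690 8.874 35.299
3 1.695 3.522 45.756
4 1.068 1.398 52.344
5 0.673 0.555 56.494
final: 56.494 2.079

Arc 1: start y=18.420, vy=8.790 → t=3.031, apex=22.358, x_land=18.701, impact vy=-20.944
  bounce: vy ← 0.63·20.944 = 13.195
Arc 2: start y=0.000, vy=13.195 → t=2.690, apex=8.874, x_land=35.299, impact vy=-13.195
  bounce: vy ← 0.63·13.195 = 8.313
Arc 3: start y=0.000, vy=8.313 → t=1.695, apex=3.522, x_land=45.756, impact vy=-8.313
  bounce: vy ← 0.63·8.313 = 5.237
Arc 4: start y=0.000, vy=5.237 → t=1.068, apex=1.398, x_land=52.344, impact vy=-5.237
  bounce: vy ← 0.63·5.237 = 3.299
Arc 5: start y=0.000, vy=3.299 → t=0.673, apex=0.555, x_land=56.494, impact vy=-3.299
  bounce: vy ← 0.63·3.299 = 2.079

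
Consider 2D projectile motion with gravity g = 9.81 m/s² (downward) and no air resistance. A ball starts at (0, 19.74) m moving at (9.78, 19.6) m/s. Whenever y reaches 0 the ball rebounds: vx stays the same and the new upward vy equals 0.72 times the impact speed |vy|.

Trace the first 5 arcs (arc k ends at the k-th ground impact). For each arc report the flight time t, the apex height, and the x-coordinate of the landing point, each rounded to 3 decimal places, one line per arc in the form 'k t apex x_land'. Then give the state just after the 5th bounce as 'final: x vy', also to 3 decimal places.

1 4.829 39.320 47.230
2 4.077 20.383 87.104
3 2.936 10.567 115.813
4 2.114 5.478 136.484
5 1.522 2.840 151.367
final: 151.367 5.374

Arc 1: start y=19.740, vy=19.600 → t=4.829, apex=39.320, x_land=47.230, impact vy=-27.775
  bounce: vy ← 0.72·27.775 = 19.998
Arc 2: start y=0.000, vy=19.998 → t=4.077, apex=20.383, x_land=87.104, impact vy=-19.998
  bounce: vy ← 0.72·19.998 = 14.399
Arc 3: start y=0.000, vy=14.399 → t=2.936, apex=10.567, x_land=115.813, impact vy=-14.399
  bounce: vy ← 0.72·14.399 = 10.367
Arc 4: start y=0.000, vy=10.367 → t=2.114, apex=5.478, x_land=136.484, impact vy=-10.367
  bounce: vy ← 0.72·10.367 = 7.464
Arc 5: start y=0.000, vy=7.464 → t=1.522, apex=2.840, x_land=151.367, impact vy=-7.464
  bounce: vy ← 0.72·7.464 = 5.374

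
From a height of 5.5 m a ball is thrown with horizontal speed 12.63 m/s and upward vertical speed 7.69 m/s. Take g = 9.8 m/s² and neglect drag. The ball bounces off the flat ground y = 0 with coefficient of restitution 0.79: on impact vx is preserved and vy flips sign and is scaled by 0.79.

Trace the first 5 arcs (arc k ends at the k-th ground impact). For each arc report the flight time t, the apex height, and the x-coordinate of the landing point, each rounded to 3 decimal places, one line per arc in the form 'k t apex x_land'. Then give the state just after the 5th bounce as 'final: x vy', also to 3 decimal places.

Arc 1: start y=5.500, vy=7.690 → t=2.103, apex=8.517, x_land=26.562, impact vy=-12.920
  bounce: vy ← 0.79·12.920 = 10.207
Arc 2: start y=0.000, vy=10.207 → t=2.083, apex=5.316, x_land=52.871, impact vy=-10.207
  bounce: vy ← 0.79·10.207 = 8.064
Arc 3: start y=0.000, vy=8.064 → t=1.646, apex=3.317, x_land=73.656, impact vy=-8.064
  bounce: vy ← 0.79·8.064 = 6.370
Arc 4: start y=0.000, vy=6.370 → t=1.300, apex=2.070, x_land=90.075, impact vy=-6.370
  bounce: vy ← 0.79·6.370 = 5.032
Arc 5: start y=0.000, vy=5.032 → t=1.027, apex=1.292, x_land=103.047, impact vy=-5.032
  bounce: vy ← 0.79·5.032 = 3.976

1 2.103 8.517 26.562
2 2.083 5.316 52.871
3 1.646 3.317 73.656
4 1.300 2.070 90.075
5 1.027 1.292 103.047
final: 103.047 3.976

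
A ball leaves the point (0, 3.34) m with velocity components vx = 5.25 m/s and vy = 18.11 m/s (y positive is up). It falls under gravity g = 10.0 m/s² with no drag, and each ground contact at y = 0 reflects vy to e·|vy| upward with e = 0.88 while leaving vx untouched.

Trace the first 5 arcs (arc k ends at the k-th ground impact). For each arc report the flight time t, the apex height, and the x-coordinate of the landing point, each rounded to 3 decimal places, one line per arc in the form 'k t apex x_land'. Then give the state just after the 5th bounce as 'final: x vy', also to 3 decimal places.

Arc 1: start y=3.340, vy=18.110 → t=3.798, apex=19.739, x_land=19.939, impact vy=-19.869
  bounce: vy ← 0.88·19.869 = 17.485
Arc 2: start y=0.000, vy=17.485 → t=3.497, apex=15.286, x_land=38.298, impact vy=-17.485
  bounce: vy ← 0.88·17.485 = 15.386
Arc 3: start y=0.000, vy=15.386 → t=3.077, apex=11.837, x_land=54.454, impact vy=-15.386
  bounce: vy ← 0.88·15.386 = 13.540
Arc 4: start y=0.000, vy=13.540 → t=2.708, apex=9.167, x_land=68.671, impact vy=-13.540
  bounce: vy ← 0.88·13.540 = 11.915
Arc 5: start y=0.000, vy=11.915 → t=2.383, apex=7.099, x_land=81.182, impact vy=-11.915
  bounce: vy ← 0.88·11.915 = 10.485

1 3.798 19.739 19.939
2 3.497 15.286 38.298
3 3.077 11.837 54.454
4 2.708 9.167 68.671
5 2.383 7.099 81.182
final: 81.182 10.485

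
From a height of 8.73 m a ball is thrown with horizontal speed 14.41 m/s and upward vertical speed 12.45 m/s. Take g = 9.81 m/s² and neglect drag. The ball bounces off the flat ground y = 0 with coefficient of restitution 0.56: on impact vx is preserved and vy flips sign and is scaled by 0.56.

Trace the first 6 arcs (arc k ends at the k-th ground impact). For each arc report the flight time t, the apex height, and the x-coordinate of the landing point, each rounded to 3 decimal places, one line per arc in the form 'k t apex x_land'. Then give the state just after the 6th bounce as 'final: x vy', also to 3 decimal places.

Arc 1: start y=8.730, vy=12.450 → t=3.110, apex=16.630, x_land=44.821, impact vy=-18.063
  bounce: vy ← 0.56·18.063 = 10.115
Arc 2: start y=0.000, vy=10.115 → t=2.062, apex=5.215, x_land=74.539, impact vy=-10.115
  bounce: vy ← 0.56·10.115 = 5.665
Arc 3: start y=0.000, vy=5.665 → t=1.155, apex=1.635, x_land=91.181, impact vy=-5.665
  bounce: vy ← 0.56·5.665 = 3.172
Arc 4: start y=0.000, vy=3.172 → t=0.647, apex=0.513, x_land=100.500, impact vy=-3.172
  bounce: vy ← 0.56·3.172 = 1.776
Arc 5: start y=0.000, vy=1.776 → t=0.362, apex=0.161, x_land=105.719, impact vy=-1.776
  bounce: vy ← 0.56·1.776 = 0.995
Arc 6: start y=0.000, vy=0.995 → t=0.203, apex=0.050, x_land=108.641, impact vy=-0.995
  bounce: vy ← 0.56·0.995 = 0.557

1 3.110 16.630 44.821
2 2.062 5.215 74.539
3 1.155 1.635 91.181
4 0.647 0.513 100.500
5 0.362 0.161 105.719
6 0.203 0.050 108.641
final: 108.641 0.557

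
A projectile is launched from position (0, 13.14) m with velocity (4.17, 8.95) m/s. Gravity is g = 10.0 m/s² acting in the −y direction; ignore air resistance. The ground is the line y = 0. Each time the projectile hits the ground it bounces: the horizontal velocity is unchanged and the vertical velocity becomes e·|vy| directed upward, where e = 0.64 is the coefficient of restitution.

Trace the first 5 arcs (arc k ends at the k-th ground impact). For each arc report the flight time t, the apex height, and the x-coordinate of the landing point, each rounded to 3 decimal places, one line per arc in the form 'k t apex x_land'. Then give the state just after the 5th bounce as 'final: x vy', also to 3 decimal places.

1 2.747 17.145 11.454
2 2.370 7.023 21.338
3 1.517 2.876 27.664
4 0.971 1.178 31.712
5 0.621 0.483 34.303
final: 34.303 1.988

Arc 1: start y=13.140, vy=8.950 → t=2.747, apex=17.145, x_land=11.454, impact vy=-18.518
  bounce: vy ← 0.64·18.518 = 11.851
Arc 2: start y=0.000, vy=11.851 → t=2.370, apex=7.023, x_land=21.338, impact vy=-11.851
  bounce: vy ← 0.64·11.851 = 7.585
Arc 3: start y=0.000, vy=7.585 → t=1.517, apex=2.876, x_land=27.664, impact vy=-7.585
  bounce: vy ← 0.64·7.585 = 4.854
Arc 4: start y=0.000, vy=4.854 → t=0.971, apex=1.178, x_land=31.712, impact vy=-4.854
  bounce: vy ← 0.64·4.854 = 3.107
Arc 5: start y=0.000, vy=3.107 → t=0.621, apex=0.483, x_land=34.303, impact vy=-3.107
  bounce: vy ← 0.64·3.107 = 1.988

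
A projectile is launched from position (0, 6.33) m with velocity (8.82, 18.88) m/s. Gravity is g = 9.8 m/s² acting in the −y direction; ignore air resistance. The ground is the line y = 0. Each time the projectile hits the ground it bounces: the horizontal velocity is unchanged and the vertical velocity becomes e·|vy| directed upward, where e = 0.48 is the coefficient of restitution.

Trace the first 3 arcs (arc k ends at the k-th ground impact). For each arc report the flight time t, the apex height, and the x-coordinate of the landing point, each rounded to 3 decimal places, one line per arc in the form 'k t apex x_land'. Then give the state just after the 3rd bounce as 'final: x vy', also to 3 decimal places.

1 4.163 24.516 36.721
2 2.147 5.649 55.660
3 1.031 1.301 64.751
final: 64.751 2.424

Arc 1: start y=6.330, vy=18.880 → t=4.163, apex=24.516, x_land=36.721, impact vy=-21.921
  bounce: vy ← 0.48·21.921 = 10.522
Arc 2: start y=0.000, vy=10.522 → t=2.147, apex=5.649, x_land=55.660, impact vy=-10.522
  bounce: vy ← 0.48·10.522 = 5.051
Arc 3: start y=0.000, vy=5.051 → t=1.031, apex=1.301, x_land=64.751, impact vy=-5.051
  bounce: vy ← 0.48·5.051 = 2.424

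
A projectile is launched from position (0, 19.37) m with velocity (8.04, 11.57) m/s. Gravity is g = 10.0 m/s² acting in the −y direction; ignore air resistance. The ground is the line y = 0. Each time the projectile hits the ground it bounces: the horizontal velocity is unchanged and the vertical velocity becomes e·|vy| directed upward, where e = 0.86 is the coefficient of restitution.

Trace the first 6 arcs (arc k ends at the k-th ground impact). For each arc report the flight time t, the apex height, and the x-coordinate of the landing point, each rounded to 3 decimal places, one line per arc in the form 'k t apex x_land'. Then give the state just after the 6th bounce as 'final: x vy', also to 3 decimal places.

Arc 1: start y=19.370, vy=11.570 → t=3.440, apex=26.063, x_land=27.659, impact vy=-22.831
  bounce: vy ← 0.86·22.831 = 19.635
Arc 2: start y=0.000, vy=19.635 → t=3.927, apex=19.276, x_land=59.231, impact vy=-19.635
  bounce: vy ← 0.86·19.635 = 16.886
Arc 3: start y=0.000, vy=16.886 → t=3.377, apex=14.257, x_land=86.384, impact vy=-16.886
  bounce: vy ← 0.86·16.886 = 14.522
Arc 4: start y=0.000, vy=14.522 → t=2.904, apex=10.544, x_land=109.735, impact vy=-14.522
  bounce: vy ← 0.86·14.522 = 12.489
Arc 5: start y=0.000, vy=12.489 → t=2.498, apex=7.799, x_land=129.817, impact vy=-12.489
  bounce: vy ← 0.86·12.489 = 10.740
Arc 6: start y=0.000, vy=10.740 → t=2.148, apex=5.768, x_land=147.088, impact vy=-10.740
  bounce: vy ← 0.86·10.740 = 9.237

1 3.440 26.063 27.659
2 3.927 19.276 59.231
3 3.377 14.257 86.384
4 2.904 10.544 109.735
5 2.498 7.799 129.817
6 2.148 5.768 147.088
final: 147.088 9.237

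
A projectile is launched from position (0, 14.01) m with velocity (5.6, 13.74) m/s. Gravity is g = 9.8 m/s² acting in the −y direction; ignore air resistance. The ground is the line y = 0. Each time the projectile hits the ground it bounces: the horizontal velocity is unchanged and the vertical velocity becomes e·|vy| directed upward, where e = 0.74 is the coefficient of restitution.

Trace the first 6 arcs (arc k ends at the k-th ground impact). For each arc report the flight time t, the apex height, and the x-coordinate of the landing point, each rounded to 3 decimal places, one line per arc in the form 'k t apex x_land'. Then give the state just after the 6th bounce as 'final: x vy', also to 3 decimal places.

Arc 1: start y=14.010, vy=13.740 → t=3.599, apex=23.642, x_land=20.152, impact vy=-21.526
  bounce: vy ← 0.74·21.526 = 15.929
Arc 2: start y=0.000, vy=15.929 → t=3.251, apex=12.946, x_land=38.357, impact vy=-15.929
  bounce: vy ← 0.74·15.929 = 11.788
Arc 3: start y=0.000, vy=11.788 → t=2.406, apex=7.089, x_land=51.829, impact vy=-11.788
  bounce: vy ← 0.74·11.788 = 8.723
Arc 4: start y=0.000, vy=8.723 → t=1.780, apex=3.882, x_land=61.798, impact vy=-8.723
  bounce: vy ← 0.74·8.723 = 6.455
Arc 5: start y=0.000, vy=6.455 → t=1.317, apex=2.126, x_land=69.175, impact vy=-6.455
  bounce: vy ← 0.74·6.455 = 4.777
Arc 6: start y=0.000, vy=4.777 → t=0.975, apex=1.164, x_land=74.635, impact vy=-4.777
  bounce: vy ← 0.74·4.777 = 3.535

1 3.599 23.642 20.152
2 3.251 12.946 38.357
3 2.406 7.089 51.829
4 1.780 3.882 61.798
5 1.317 2.126 69.175
6 0.975 1.164 74.635
final: 74.635 3.535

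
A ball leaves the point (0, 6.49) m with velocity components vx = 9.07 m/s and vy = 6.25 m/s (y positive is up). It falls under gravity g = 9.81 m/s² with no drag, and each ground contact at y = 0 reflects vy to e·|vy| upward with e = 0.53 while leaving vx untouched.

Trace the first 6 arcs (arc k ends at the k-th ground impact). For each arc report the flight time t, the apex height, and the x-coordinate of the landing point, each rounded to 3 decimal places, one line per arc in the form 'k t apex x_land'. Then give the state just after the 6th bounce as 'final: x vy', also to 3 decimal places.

1 1.952 8.481 17.705
2 1.394 2.382 30.347
3 0.739 0.669 37.047
4 0.392 0.188 40.598
5 0.208 0.053 42.480
6 0.110 0.015 43.478
final: 43.478 0.286

Arc 1: start y=6.490, vy=6.250 → t=1.952, apex=8.481, x_land=17.705, impact vy=-12.899
  bounce: vy ← 0.53·12.899 = 6.837
Arc 2: start y=0.000, vy=6.837 → t=1.394, apex=2.382, x_land=30.347, impact vy=-6.837
  bounce: vy ← 0.53·6.837 = 3.623
Arc 3: start y=0.000, vy=3.623 → t=0.739, apex=0.669, x_land=37.047, impact vy=-3.623
  bounce: vy ← 0.53·3.623 = 1.920
Arc 4: start y=0.000, vy=1.920 → t=0.392, apex=0.188, x_land=40.598, impact vy=-1.920
  bounce: vy ← 0.53·1.920 = 1.018
Arc 5: start y=0.000, vy=1.018 → t=0.208, apex=0.053, x_land=42.480, impact vy=-1.018
  bounce: vy ← 0.53·1.018 = 0.539
Arc 6: start y=0.000, vy=0.539 → t=0.110, apex=0.015, x_land=43.478, impact vy=-0.539
  bounce: vy ← 0.53·0.539 = 0.286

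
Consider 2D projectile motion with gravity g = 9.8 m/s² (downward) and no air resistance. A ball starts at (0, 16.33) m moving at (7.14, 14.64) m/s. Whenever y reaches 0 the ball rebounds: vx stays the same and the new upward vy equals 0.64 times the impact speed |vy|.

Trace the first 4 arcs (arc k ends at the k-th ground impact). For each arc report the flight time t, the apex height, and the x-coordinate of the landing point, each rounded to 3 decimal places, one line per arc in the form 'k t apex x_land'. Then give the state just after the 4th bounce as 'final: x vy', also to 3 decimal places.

1 3.853 27.265 27.509
2 3.019 11.168 49.067
3 1.932 4.574 62.864
4 1.237 1.874 71.695
final: 71.695 3.878

Arc 1: start y=16.330, vy=14.640 → t=3.853, apex=27.265, x_land=27.509, impact vy=-23.117
  bounce: vy ← 0.64·23.117 = 14.795
Arc 2: start y=0.000, vy=14.795 → t=3.019, apex=11.168, x_land=49.067, impact vy=-14.795
  bounce: vy ← 0.64·14.795 = 9.469
Arc 3: start y=0.000, vy=9.469 → t=1.932, apex=4.574, x_land=62.864, impact vy=-9.469
  bounce: vy ← 0.64·9.469 = 6.060
Arc 4: start y=0.000, vy=6.060 → t=1.237, apex=1.874, x_land=71.695, impact vy=-6.060
  bounce: vy ← 0.64·6.060 = 3.878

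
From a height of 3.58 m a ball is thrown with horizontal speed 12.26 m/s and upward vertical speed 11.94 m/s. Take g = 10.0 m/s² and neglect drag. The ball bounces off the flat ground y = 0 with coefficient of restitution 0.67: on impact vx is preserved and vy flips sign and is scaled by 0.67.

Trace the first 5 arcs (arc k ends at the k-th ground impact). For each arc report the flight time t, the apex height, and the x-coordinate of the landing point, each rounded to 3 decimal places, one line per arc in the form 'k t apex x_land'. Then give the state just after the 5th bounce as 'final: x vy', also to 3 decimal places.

Arc 1: start y=3.580, vy=11.940 → t=2.657, apex=10.708, x_land=32.580, impact vy=-14.634
  bounce: vy ← 0.67·14.634 = 9.805
Arc 2: start y=0.000, vy=9.805 → t=1.961, apex=4.807, x_land=56.622, impact vy=-9.805
  bounce: vy ← 0.67·9.805 = 6.569
Arc 3: start y=0.000, vy=6.569 → t=1.314, apex=2.158, x_land=72.730, impact vy=-6.569
  bounce: vy ← 0.67·6.569 = 4.401
Arc 4: start y=0.000, vy=4.401 → t=0.880, apex=0.969, x_land=83.522, impact vy=-4.401
  bounce: vy ← 0.67·4.401 = 2.949
Arc 5: start y=0.000, vy=2.949 → t=0.590, apex=0.435, x_land=90.753, impact vy=-2.949
  bounce: vy ← 0.67·2.949 = 1.976

1 2.657 10.708 32.580
2 1.961 4.807 56.622
3 1.314 2.158 72.730
4 0.880 0.969 83.522
5 0.590 0.435 90.753
final: 90.753 1.976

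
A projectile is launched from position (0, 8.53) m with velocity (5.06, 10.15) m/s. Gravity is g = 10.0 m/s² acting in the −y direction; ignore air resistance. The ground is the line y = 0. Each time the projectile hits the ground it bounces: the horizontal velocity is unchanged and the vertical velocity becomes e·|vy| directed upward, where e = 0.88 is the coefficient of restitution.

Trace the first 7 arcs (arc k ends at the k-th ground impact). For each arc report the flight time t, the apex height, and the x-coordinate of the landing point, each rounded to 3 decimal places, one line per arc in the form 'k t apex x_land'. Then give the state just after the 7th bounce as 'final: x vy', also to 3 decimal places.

Arc 1: start y=8.530, vy=10.150 → t=2.669, apex=13.681, x_land=13.506, impact vy=-16.542
  bounce: vy ← 0.88·16.542 = 14.557
Arc 2: start y=0.000, vy=14.557 → t=2.911, apex=10.595, x_land=28.237, impact vy=-14.557
  bounce: vy ← 0.88·14.557 = 12.810
Arc 3: start y=0.000, vy=12.810 → t=2.562, apex=8.205, x_land=41.201, impact vy=-12.810
  bounce: vy ← 0.88·12.810 = 11.273
Arc 4: start y=0.000, vy=11.273 → t=2.255, apex=6.354, x_land=52.609, impact vy=-11.273
  bounce: vy ← 0.88·11.273 = 9.920
Arc 5: start y=0.000, vy=9.920 → t=1.984, apex=4.920, x_land=62.647, impact vy=-9.920
  bounce: vy ← 0.88·9.920 = 8.729
Arc 6: start y=0.000, vy=8.729 → t=1.746, apex=3.810, x_land=71.482, impact vy=-8.729
  bounce: vy ← 0.88·8.729 = 7.682
Arc 7: start y=0.000, vy=7.682 → t=1.536, apex=2.951, x_land=79.256, impact vy=-7.682
  bounce: vy ← 0.88·7.682 = 6.760

1 2.669 13.681 13.506
2 2.911 10.595 28.237
3 2.562 8.205 41.201
4 2.255 6.354 52.609
5 1.984 4.920 62.647
6 1.746 3.810 71.482
7 1.536 2.951 79.256
final: 79.256 6.760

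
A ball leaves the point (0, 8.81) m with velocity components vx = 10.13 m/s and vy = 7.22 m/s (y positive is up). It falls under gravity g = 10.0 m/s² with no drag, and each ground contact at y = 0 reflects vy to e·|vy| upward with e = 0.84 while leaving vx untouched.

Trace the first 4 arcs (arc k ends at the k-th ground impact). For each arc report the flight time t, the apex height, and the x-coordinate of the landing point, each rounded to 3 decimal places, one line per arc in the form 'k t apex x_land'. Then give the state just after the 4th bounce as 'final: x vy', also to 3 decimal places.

1 2.233 11.416 22.621
2 2.539 8.055 48.337
3 2.132 5.684 69.938
4 1.791 4.011 88.083
final: 88.083 7.523

Arc 1: start y=8.810, vy=7.220 → t=2.233, apex=11.416, x_land=22.621, impact vy=-15.111
  bounce: vy ← 0.84·15.111 = 12.693
Arc 2: start y=0.000, vy=12.693 → t=2.539, apex=8.055, x_land=48.337, impact vy=-12.693
  bounce: vy ← 0.84·12.693 = 10.662
Arc 3: start y=0.000, vy=10.662 → t=2.132, apex=5.684, x_land=69.938, impact vy=-10.662
  bounce: vy ← 0.84·10.662 = 8.956
Arc 4: start y=0.000, vy=8.956 → t=1.791, apex=4.011, x_land=88.083, impact vy=-8.956
  bounce: vy ← 0.84·8.956 = 7.523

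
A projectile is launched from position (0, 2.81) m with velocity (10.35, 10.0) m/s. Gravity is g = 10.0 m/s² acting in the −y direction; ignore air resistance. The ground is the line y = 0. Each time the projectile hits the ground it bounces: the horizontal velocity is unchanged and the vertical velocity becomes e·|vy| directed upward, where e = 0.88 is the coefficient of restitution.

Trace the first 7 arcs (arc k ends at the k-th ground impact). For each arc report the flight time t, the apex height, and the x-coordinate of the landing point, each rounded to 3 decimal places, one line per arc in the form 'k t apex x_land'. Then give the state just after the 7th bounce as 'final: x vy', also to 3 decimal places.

Arc 1: start y=2.810, vy=10.000 → t=2.250, apex=7.810, x_land=23.285, impact vy=-12.498
  bounce: vy ← 0.88·12.498 = 10.998
Arc 2: start y=0.000, vy=10.998 → t=2.200, apex=6.048, x_land=46.052, impact vy=-10.998
  bounce: vy ← 0.88·10.998 = 9.678
Arc 3: start y=0.000, vy=9.678 → t=1.936, apex=4.684, x_land=66.086, impact vy=-9.678
  bounce: vy ← 0.88·9.678 = 8.517
Arc 4: start y=0.000, vy=8.517 → t=1.703, apex=3.627, x_land=83.716, impact vy=-8.517
  bounce: vy ← 0.88·8.517 = 7.495
Arc 5: start y=0.000, vy=7.495 → t=1.499, apex=2.809, x_land=99.231, impact vy=-7.495
  bounce: vy ← 0.88·7.495 = 6.596
Arc 6: start y=0.000, vy=6.596 → t=1.319, apex=2.175, x_land=112.884, impact vy=-6.596
  bounce: vy ← 0.88·6.596 = 5.804
Arc 7: start y=0.000, vy=5.804 → t=1.161, apex=1.684, x_land=124.898, impact vy=-5.804
  bounce: vy ← 0.88·5.804 = 5.108

1 2.250 7.810 23.285
2 2.200 6.048 46.052
3 1.936 4.684 66.086
4 1.703 3.627 83.716
5 1.499 2.809 99.231
6 1.319 2.175 112.884
7 1.161 1.684 124.898
final: 124.898 5.108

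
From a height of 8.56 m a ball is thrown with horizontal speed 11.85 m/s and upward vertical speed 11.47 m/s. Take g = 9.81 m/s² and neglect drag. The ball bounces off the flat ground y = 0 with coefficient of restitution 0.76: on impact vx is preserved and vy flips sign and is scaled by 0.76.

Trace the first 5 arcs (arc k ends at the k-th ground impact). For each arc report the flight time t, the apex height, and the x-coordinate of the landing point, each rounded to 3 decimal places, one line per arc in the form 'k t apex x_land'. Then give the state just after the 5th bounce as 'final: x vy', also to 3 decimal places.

Arc 1: start y=8.560, vy=11.470 → t=2.933, apex=15.265, x_land=34.760, impact vy=-17.306
  bounce: vy ← 0.76·17.306 = 13.153
Arc 2: start y=0.000, vy=13.153 → t=2.682, apex=8.817, x_land=66.536, impact vy=-13.153
  bounce: vy ← 0.76·13.153 = 9.996
Arc 3: start y=0.000, vy=9.996 → t=2.038, apex=5.093, x_land=90.686, impact vy=-9.996
  bounce: vy ← 0.76·9.996 = 7.597
Arc 4: start y=0.000, vy=7.597 → t=1.549, apex=2.942, x_land=109.040, impact vy=-7.597
  bounce: vy ← 0.76·7.597 = 5.774
Arc 5: start y=0.000, vy=5.774 → t=1.177, apex=1.699, x_land=122.988, impact vy=-5.774
  bounce: vy ← 0.76·5.774 = 4.388

1 2.933 15.265 34.760
2 2.682 8.817 66.536
3 2.038 5.093 90.686
4 1.549 2.942 109.040
5 1.177 1.699 122.988
final: 122.988 4.388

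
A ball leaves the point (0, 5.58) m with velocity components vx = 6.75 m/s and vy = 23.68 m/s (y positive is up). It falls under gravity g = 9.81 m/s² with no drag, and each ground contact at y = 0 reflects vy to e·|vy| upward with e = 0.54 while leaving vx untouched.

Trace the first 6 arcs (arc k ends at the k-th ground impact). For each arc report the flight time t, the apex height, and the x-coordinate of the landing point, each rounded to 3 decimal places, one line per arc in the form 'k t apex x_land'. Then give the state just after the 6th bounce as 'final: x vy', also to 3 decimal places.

1 5.053 34.160 34.107
2 2.850 9.961 53.345
3 1.539 2.905 63.734
4 0.831 0.847 69.344
5 0.449 0.247 72.373
6 0.242 0.072 74.009
final: 74.009 0.642

Arc 1: start y=5.580, vy=23.680 → t=5.053, apex=34.160, x_land=34.107, impact vy=-25.889
  bounce: vy ← 0.54·25.889 = 13.980
Arc 2: start y=0.000, vy=13.980 → t=2.850, apex=9.961, x_land=53.345, impact vy=-13.980
  bounce: vy ← 0.54·13.980 = 7.549
Arc 3: start y=0.000, vy=7.549 → t=1.539, apex=2.905, x_land=63.734, impact vy=-7.549
  bounce: vy ← 0.54·7.549 = 4.077
Arc 4: start y=0.000, vy=4.077 → t=0.831, apex=0.847, x_land=69.344, impact vy=-4.077
  bounce: vy ← 0.54·4.077 = 2.201
Arc 5: start y=0.000, vy=2.201 → t=0.449, apex=0.247, x_land=72.373, impact vy=-2.201
  bounce: vy ← 0.54·2.201 = 1.189
Arc 6: start y=0.000, vy=1.189 → t=0.242, apex=0.072, x_land=74.009, impact vy=-1.189
  bounce: vy ← 0.54·1.189 = 0.642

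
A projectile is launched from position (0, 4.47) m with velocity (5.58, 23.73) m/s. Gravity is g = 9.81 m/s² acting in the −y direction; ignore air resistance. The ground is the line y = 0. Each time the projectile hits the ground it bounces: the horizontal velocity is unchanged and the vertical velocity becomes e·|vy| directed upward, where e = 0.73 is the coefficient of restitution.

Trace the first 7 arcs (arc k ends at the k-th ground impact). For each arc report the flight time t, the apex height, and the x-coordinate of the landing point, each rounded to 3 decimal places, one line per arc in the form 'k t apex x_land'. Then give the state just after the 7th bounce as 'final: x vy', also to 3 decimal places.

Arc 1: start y=4.470, vy=23.730 → t=5.019, apex=33.171, x_land=28.009, impact vy=-25.511
  bounce: vy ← 0.73·25.511 = 18.623
Arc 2: start y=0.000, vy=18.623 → t=3.797, apex=17.677, x_land=49.195, impact vy=-18.623
  bounce: vy ← 0.73·18.623 = 13.595
Arc 3: start y=0.000, vy=13.595 → t=2.772, apex=9.420, x_land=64.660, impact vy=-13.595
  bounce: vy ← 0.73·13.595 = 9.924
Arc 4: start y=0.000, vy=9.924 → t=2.023, apex=5.020, x_land=75.950, impact vy=-9.924
  bounce: vy ← 0.73·9.924 = 7.245
Arc 5: start y=0.000, vy=7.245 → t=1.477, apex=2.675, x_land=84.192, impact vy=-7.245
  bounce: vy ← 0.73·7.245 = 5.289
Arc 6: start y=0.000, vy=5.289 → t=1.078, apex=1.426, x_land=90.208, impact vy=-5.289
  bounce: vy ← 0.73·5.289 = 3.861
Arc 7: start y=0.000, vy=3.861 → t=0.787, apex=0.760, x_land=94.600, impact vy=-3.861
  bounce: vy ← 0.73·3.861 = 2.818

1 5.019 33.171 28.009
2 3.797 17.677 49.195
3 2.772 9.420 64.660
4 2.023 5.020 75.950
5 1.477 2.675 84.192
6 1.078 1.426 90.208
7 0.787 0.760 94.600
final: 94.600 2.818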